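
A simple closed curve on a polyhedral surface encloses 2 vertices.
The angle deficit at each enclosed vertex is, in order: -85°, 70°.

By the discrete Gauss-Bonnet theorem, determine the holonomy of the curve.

Holonomy = total enclosed curvature = (-85°) + 70° = -15°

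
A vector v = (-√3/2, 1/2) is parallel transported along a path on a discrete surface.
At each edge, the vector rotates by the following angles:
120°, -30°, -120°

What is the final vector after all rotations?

Total rotation: 120° + (-30°) + (-120°) = -30°. Final vector: (-0.5000, 0.8660)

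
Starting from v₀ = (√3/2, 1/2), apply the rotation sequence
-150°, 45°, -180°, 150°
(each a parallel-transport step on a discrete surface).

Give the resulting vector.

Total rotation: (-150°) + 45° + (-180°) + 150° = -135°. Final vector: (-0.2588, -0.9659)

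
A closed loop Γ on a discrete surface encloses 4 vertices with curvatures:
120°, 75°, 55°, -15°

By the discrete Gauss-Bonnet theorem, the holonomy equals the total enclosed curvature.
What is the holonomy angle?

Holonomy = total enclosed curvature = 120° + 75° + 55° + (-15°) = 235°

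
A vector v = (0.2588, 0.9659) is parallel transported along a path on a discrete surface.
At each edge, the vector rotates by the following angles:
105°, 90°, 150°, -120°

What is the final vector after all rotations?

Total rotation: 105° + 90° + 150° + (-120°) = 225° ≡ -135° (mod 360°). Final vector: (0.5000, -0.8660)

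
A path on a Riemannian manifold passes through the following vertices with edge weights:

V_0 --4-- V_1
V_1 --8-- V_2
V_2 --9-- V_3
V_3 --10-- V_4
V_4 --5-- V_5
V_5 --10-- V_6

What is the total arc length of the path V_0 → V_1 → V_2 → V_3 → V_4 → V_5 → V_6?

Arc length = 4 + 8 + 9 + 10 + 5 + 10 = 46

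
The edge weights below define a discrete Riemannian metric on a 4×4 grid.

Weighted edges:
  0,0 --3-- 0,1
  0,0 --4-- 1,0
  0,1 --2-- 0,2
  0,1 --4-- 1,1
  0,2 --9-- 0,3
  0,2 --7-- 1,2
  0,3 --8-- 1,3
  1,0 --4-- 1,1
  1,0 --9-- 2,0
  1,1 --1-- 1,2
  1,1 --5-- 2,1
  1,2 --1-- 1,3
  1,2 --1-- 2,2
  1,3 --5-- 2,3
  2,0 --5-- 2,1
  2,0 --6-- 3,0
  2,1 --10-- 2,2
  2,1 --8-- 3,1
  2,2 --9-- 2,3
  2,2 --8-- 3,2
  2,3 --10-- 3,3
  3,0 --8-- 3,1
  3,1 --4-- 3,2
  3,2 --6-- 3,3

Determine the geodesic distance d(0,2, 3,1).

Shortest path: 0,2 → 0,1 → 1,1 → 2,1 → 3,1, total weight = 19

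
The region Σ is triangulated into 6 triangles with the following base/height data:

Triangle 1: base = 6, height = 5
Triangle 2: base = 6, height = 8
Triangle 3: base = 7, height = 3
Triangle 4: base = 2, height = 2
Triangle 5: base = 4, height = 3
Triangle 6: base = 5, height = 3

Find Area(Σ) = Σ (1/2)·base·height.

(1/2)×6×5 + (1/2)×6×8 + (1/2)×7×3 + (1/2)×2×2 + (1/2)×4×3 + (1/2)×5×3 = 65.0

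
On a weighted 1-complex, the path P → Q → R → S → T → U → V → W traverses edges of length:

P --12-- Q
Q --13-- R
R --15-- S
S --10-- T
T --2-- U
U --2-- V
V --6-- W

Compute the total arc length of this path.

Arc length = 12 + 13 + 15 + 10 + 2 + 2 + 6 = 60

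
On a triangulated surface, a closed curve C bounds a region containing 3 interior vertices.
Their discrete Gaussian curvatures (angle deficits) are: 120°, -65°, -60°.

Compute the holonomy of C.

Holonomy = total enclosed curvature = 120° + (-65°) + (-60°) = -5°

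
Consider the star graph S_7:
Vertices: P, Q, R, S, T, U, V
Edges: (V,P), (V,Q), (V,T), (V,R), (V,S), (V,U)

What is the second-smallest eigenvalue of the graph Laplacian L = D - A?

The star S_7 is the complete bipartite graph K_{1,6} (one hub of degree 6, 6 leaves of degree 1). The Laplacian spectrum of K_{p,q} is 0, p (multiplicity q−1), q (multiplicity p−1), p+q. With p = 1, q = 6: 0 once, 1 with multiplicity 5, and 7 once. (Check: trace L = sum of degrees = 12 = 5·1 + 7.)
Laplacian eigenvalues: [0.0, 1.0, 1.0, 1.0, 1.0, 1.0, 7.0]. Algebraic connectivity (smallest non-zero eigenvalue) = 1.0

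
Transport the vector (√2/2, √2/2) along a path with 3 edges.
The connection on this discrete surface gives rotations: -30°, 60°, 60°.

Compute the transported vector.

Total rotation: (-30°) + 60° + 60° = 90°. Final vector: (-0.7071, 0.7071)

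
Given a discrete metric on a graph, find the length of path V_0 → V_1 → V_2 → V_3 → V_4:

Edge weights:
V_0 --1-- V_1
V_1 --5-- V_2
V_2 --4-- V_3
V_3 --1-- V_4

Arc length = 1 + 5 + 4 + 1 = 11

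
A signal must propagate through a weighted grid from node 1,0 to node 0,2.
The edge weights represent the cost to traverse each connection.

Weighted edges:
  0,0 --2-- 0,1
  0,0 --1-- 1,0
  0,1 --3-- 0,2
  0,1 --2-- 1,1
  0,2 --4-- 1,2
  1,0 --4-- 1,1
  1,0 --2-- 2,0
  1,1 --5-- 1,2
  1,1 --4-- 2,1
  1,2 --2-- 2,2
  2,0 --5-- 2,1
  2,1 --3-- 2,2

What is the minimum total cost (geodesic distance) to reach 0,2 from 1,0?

Shortest path: 1,0 → 0,0 → 0,1 → 0,2, total weight = 6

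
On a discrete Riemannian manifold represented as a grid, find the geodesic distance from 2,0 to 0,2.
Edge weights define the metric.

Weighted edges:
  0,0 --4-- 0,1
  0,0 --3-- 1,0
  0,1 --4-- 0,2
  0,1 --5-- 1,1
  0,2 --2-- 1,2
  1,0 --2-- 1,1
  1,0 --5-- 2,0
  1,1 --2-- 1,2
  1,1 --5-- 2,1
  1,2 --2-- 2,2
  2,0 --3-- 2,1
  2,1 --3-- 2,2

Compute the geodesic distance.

Shortest path: 2,0 → 2,1 → 2,2 → 1,2 → 0,2, total weight = 10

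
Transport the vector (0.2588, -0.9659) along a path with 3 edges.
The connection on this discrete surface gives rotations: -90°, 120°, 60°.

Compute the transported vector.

Total rotation: (-90°) + 120° + 60° = 90°. Final vector: (0.9659, 0.2588)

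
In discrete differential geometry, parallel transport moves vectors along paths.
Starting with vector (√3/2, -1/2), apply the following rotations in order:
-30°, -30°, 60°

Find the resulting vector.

Total rotation: (-30°) + (-30°) + 60° = 0°. Final vector: (0.8660, -0.5000)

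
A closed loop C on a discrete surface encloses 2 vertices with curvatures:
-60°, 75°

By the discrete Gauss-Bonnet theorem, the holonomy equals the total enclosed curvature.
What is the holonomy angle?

Holonomy = total enclosed curvature = (-60°) + 75° = 15°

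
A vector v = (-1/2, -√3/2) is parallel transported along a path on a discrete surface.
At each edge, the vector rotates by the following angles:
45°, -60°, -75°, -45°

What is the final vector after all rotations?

Total rotation: 45° + (-60°) + (-75°) + (-45°) = -135°. Final vector: (-0.2588, 0.9659)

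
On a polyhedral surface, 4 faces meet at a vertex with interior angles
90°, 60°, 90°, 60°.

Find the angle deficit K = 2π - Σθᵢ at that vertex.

Sum of angles = 300°. K = 360° - 300° = 60° = π/3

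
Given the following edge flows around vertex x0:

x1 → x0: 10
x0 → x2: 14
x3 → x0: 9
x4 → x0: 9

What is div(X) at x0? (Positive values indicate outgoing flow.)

Divergence = sum of outgoing flows = (-10) + 14 + (-9) + (-9) = -14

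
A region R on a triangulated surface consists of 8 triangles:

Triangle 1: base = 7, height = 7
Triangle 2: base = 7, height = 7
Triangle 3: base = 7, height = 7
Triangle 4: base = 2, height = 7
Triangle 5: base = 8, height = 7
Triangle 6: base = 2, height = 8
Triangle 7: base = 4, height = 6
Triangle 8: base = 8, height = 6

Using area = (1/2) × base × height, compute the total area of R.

(1/2)×7×7 + (1/2)×7×7 + (1/2)×7×7 + (1/2)×2×7 + (1/2)×8×7 + (1/2)×2×8 + (1/2)×4×6 + (1/2)×8×6 = 152.5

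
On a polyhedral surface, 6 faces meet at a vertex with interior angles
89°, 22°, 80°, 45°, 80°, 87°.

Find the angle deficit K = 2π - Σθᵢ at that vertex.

Sum of angles = 403°. K = 360° - 403° = -43° = -43π/180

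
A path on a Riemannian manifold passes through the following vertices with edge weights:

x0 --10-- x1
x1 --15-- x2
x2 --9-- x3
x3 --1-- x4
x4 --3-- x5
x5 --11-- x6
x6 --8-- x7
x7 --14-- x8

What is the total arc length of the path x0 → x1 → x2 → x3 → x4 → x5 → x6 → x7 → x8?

Arc length = 10 + 15 + 9 + 1 + 3 + 11 + 8 + 14 = 71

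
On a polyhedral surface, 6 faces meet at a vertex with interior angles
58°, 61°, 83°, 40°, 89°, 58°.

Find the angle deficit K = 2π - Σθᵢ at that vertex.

Sum of angles = 389°. K = 360° - 389° = -29° = -29π/180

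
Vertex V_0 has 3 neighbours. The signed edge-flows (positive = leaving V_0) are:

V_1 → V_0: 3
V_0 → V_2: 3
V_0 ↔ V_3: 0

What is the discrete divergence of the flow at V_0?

Divergence = sum of outgoing flows = (-3) + 3 + 0 = 0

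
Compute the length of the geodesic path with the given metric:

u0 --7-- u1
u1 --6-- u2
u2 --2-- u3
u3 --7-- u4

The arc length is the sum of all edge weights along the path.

Arc length = 7 + 6 + 2 + 7 = 22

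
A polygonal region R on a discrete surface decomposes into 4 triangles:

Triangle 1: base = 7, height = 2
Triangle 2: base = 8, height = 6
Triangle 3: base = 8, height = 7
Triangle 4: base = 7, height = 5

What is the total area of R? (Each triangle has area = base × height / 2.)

(1/2)×7×2 + (1/2)×8×6 + (1/2)×8×7 + (1/2)×7×5 = 76.5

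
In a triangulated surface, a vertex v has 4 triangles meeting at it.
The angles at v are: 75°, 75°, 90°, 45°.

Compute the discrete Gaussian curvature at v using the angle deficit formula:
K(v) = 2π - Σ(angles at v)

Sum of angles = 285°. K = 360° - 285° = 75° = 5π/12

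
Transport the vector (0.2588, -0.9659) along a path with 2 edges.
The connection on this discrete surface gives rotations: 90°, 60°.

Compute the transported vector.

Total rotation: 90° + 60° = 150°. Final vector: (0.2588, 0.9659)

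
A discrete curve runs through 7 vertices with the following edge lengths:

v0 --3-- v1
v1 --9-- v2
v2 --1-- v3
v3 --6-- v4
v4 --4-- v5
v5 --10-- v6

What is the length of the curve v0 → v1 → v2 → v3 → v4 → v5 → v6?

Arc length = 3 + 9 + 1 + 6 + 4 + 10 = 33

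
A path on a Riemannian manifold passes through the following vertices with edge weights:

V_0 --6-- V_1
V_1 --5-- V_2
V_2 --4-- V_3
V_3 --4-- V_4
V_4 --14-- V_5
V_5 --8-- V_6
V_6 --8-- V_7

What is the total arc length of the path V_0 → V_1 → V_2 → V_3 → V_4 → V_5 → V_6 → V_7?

Arc length = 6 + 5 + 4 + 4 + 14 + 8 + 8 = 49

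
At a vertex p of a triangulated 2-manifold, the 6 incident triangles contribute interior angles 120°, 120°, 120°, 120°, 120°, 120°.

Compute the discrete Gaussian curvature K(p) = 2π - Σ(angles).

Sum of angles = 720°. K = 360° - 720° = -360°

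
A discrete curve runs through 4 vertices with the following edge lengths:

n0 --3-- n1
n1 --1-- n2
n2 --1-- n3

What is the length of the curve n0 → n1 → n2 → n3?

Arc length = 3 + 1 + 1 = 5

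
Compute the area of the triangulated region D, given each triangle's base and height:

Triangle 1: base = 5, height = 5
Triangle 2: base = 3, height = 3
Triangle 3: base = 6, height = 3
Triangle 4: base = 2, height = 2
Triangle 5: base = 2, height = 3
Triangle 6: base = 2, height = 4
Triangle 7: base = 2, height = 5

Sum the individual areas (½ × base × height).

(1/2)×5×5 + (1/2)×3×3 + (1/2)×6×3 + (1/2)×2×2 + (1/2)×2×3 + (1/2)×2×4 + (1/2)×2×5 = 40.0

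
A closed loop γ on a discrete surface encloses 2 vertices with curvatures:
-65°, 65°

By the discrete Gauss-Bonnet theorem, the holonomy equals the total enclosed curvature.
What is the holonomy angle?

Holonomy = total enclosed curvature = (-65°) + 65° = 0°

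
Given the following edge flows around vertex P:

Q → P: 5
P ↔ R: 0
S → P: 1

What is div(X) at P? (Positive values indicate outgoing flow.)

Divergence = sum of outgoing flows = (-5) + 0 + (-1) = -6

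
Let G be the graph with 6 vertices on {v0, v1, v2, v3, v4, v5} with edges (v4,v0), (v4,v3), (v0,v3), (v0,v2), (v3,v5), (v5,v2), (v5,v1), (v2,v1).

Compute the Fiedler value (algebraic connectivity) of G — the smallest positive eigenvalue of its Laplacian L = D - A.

Degrees: deg(v0) = 3, deg(v1) = 2, deg(v2) = 3, deg(v3) = 3, deg(v4) = 2, deg(v5) = 3.
L = D − A with rows/columns ordered (v0, v1, v2, v3, v4, v5):
  [ 3,  0, -1, -1, -1,  0]
  [ 0,  2, -1,  0,  0, -1]
  [-1, -1,  3,  0,  0, -1]
  [-1,  0,  0,  3, -1, -1]
  [-1,  0,  0, -1,  2,  0]
  [ 0, -1, -1, -1,  0,  3]
Characteristic polynomial: det(λI − L) = λ(λ − 1)(λ − 3)²(λ − 4)(λ − 5).
Roots: λ = 0; (λ − 1) = 0 ⇒ λ = 1; (λ − 3) = 0 ⇒ λ = 3 (multiplicity 2); (λ − 4) = 0 ⇒ λ = 4; (λ − 5) = 0 ⇒ λ = 5.
(Check: the roots sum (with multiplicity) to 16, matching trace L = Σdeg = 2·8 = 16.)
Laplacian eigenvalues: [0.0, 1.0, 3.0, 3.0, 4.0, 5.0]. Algebraic connectivity (smallest non-zero eigenvalue) = 1.0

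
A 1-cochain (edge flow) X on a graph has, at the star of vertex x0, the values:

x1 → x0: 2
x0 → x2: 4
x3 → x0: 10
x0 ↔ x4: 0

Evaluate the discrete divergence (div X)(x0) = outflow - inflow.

Divergence = sum of outgoing flows = (-2) + 4 + (-10) + 0 = -8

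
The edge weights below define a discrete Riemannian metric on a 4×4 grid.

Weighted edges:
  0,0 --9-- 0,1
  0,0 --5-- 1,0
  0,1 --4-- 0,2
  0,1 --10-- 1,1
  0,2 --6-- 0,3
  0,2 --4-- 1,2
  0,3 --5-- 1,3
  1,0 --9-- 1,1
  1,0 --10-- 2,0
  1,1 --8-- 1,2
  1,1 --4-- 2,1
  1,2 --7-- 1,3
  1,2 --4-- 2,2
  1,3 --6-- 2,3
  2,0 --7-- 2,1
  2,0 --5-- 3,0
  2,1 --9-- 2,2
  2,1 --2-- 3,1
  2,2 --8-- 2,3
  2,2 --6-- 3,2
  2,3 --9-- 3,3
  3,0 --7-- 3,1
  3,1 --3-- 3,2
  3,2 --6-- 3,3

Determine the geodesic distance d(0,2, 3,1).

Shortest path: 0,2 → 1,2 → 2,2 → 3,2 → 3,1, total weight = 17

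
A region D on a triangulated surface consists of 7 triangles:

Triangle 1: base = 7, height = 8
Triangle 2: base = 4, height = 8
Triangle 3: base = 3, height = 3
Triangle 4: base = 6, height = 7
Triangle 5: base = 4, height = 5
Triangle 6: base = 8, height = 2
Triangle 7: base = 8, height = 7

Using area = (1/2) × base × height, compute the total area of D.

(1/2)×7×8 + (1/2)×4×8 + (1/2)×3×3 + (1/2)×6×7 + (1/2)×4×5 + (1/2)×8×2 + (1/2)×8×7 = 115.5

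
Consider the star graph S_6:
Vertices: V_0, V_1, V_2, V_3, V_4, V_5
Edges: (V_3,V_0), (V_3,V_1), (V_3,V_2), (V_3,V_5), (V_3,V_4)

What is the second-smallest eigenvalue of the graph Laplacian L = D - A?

The star S_6 is the complete bipartite graph K_{1,5} (one hub of degree 5, 5 leaves of degree 1). The Laplacian spectrum of K_{p,q} is 0, p (multiplicity q−1), q (multiplicity p−1), p+q. With p = 1, q = 5: 0 once, 1 with multiplicity 4, and 6 once. (Check: trace L = sum of degrees = 10 = 4·1 + 6.)
Laplacian eigenvalues: [0.0, 1.0, 1.0, 1.0, 1.0, 6.0]. Algebraic connectivity (smallest non-zero eigenvalue) = 1.0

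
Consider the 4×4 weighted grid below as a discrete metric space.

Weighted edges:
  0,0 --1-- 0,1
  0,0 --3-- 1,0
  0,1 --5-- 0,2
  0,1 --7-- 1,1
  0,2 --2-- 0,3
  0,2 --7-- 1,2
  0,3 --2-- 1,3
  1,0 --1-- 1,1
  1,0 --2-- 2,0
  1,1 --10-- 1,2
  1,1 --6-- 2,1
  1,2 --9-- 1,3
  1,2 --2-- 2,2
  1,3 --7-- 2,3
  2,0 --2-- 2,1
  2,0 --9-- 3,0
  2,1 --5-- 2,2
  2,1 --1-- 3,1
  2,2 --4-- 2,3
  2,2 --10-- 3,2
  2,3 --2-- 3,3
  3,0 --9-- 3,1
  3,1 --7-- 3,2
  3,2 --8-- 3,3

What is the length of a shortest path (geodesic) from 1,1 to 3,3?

Shortest path: 1,1 → 1,0 → 2,0 → 2,1 → 2,2 → 2,3 → 3,3, total weight = 16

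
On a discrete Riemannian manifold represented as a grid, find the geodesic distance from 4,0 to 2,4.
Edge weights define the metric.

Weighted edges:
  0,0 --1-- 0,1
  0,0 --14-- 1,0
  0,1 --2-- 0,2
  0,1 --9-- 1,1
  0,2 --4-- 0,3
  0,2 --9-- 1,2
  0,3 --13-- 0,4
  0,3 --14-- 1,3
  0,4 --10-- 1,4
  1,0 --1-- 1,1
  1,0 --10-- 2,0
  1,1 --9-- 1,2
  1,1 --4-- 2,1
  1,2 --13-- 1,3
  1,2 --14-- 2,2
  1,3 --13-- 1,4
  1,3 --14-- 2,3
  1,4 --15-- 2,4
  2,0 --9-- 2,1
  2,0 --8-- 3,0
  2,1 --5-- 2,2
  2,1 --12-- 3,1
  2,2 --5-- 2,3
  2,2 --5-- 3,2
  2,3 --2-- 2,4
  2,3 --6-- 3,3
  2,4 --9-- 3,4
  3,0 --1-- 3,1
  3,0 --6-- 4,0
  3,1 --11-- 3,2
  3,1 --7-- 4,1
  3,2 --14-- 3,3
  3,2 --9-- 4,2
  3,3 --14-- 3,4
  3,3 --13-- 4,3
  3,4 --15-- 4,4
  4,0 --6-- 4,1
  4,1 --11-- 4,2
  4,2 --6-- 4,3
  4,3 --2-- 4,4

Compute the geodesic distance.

Shortest path: 4,0 → 3,0 → 3,1 → 3,2 → 2,2 → 2,3 → 2,4, total weight = 30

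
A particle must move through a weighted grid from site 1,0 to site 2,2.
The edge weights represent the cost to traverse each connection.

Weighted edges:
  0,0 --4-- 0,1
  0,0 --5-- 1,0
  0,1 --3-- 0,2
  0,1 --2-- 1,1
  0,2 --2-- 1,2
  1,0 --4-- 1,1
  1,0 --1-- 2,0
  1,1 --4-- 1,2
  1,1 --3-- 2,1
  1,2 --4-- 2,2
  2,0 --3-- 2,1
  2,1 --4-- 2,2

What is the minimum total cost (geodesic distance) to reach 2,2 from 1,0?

Shortest path: 1,0 → 2,0 → 2,1 → 2,2, total weight = 8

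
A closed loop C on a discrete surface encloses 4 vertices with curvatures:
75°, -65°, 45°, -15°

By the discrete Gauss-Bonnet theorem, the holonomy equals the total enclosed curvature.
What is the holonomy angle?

Holonomy = total enclosed curvature = 75° + (-65°) + 45° + (-15°) = 40°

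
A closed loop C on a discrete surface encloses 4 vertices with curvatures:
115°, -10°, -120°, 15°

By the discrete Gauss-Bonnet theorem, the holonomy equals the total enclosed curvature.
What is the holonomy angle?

Holonomy = total enclosed curvature = 115° + (-10°) + (-120°) + 15° = 0°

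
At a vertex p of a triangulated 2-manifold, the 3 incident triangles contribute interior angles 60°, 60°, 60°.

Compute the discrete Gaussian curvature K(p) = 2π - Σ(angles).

Sum of angles = 180°. K = 360° - 180° = 180° = π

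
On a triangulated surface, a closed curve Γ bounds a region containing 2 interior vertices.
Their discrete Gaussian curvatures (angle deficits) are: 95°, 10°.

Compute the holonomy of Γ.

Holonomy = total enclosed curvature = 95° + 10° = 105°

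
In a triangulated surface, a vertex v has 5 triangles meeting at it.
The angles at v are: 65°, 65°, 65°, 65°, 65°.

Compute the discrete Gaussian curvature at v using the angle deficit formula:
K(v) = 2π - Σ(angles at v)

Sum of angles = 325°. K = 360° - 325° = 35°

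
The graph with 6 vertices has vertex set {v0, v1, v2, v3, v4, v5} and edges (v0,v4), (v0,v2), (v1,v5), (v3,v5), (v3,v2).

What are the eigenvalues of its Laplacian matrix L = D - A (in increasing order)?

Degrees: deg(v0) = 2, deg(v1) = 1, deg(v2) = 2, deg(v3) = 2, deg(v4) = 1, deg(v5) = 2.
L = D − A with rows/columns ordered (v0, v1, v2, v3, v4, v5):
  [ 2,  0, -1,  0, -1,  0]
  [ 0,  1,  0,  0,  0, -1]
  [-1,  0,  2, -1,  0,  0]
  [ 0,  0, -1,  2,  0, -1]
  [-1,  0,  0,  0,  1,  0]
  [ 0, -1,  0, -1,  0,  2]
Characteristic polynomial: det(λI − L) = λ(λ² − 4λ + 1)(λ − 1)(λ − 2)(λ − 3).
Roots: λ = 0; (λ² − 4λ + 1) = 0 ⇒ λ = 2 ± √3 ≈ 0.2679, 3.7321; (λ − 1) = 0 ⇒ λ = 1; (λ − 2) = 0 ⇒ λ = 2; (λ − 3) = 0 ⇒ λ = 3.
(Check: the roots sum (with multiplicity) to 10, matching trace L = Σdeg = 2·5 = 10.)
Laplacian eigenvalues (increasing order): [0.0, 0.2679, 1.0, 2.0, 3.0, 3.7321]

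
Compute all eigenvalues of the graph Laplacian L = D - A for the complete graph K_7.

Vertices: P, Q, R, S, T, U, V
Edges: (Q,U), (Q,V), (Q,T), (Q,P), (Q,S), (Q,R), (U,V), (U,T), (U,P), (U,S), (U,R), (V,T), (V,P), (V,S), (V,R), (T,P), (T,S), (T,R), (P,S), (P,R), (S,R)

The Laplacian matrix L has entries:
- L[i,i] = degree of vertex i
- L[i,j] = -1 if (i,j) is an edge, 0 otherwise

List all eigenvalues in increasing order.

For the complete graph K_n, L = nI − J (J = all-ones matrix). J has eigenvalues n (once, eigenvector 𝟙) and 0 (multiplicity n−1), so L has eigenvalues 0 (once) and n (multiplicity n−1). Here n = 7: eigenvalue 0 once and 7 with multiplicity 6.
Laplacian eigenvalues (increasing order): [0.0, 7.0, 7.0, 7.0, 7.0, 7.0, 7.0]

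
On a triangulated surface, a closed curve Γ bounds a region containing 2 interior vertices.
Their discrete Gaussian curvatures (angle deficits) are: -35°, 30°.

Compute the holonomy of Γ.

Holonomy = total enclosed curvature = (-35°) + 30° = -5°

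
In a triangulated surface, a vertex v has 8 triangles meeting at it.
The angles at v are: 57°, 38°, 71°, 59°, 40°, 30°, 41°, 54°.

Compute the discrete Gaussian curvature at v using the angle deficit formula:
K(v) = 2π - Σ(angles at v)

Sum of angles = 390°. K = 360° - 390° = -30° = -π/6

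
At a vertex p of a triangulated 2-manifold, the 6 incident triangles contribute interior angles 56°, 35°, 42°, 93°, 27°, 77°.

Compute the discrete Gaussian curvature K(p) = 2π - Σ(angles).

Sum of angles = 330°. K = 360° - 330° = 30° = π/6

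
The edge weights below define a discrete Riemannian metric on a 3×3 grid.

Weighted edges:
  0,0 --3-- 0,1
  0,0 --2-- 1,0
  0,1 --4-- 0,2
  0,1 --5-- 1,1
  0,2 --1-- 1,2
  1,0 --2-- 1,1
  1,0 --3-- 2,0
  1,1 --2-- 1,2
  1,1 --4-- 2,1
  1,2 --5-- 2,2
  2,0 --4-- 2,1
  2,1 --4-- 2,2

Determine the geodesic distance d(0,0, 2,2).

Shortest path: 0,0 → 1,0 → 1,1 → 1,2 → 2,2, total weight = 11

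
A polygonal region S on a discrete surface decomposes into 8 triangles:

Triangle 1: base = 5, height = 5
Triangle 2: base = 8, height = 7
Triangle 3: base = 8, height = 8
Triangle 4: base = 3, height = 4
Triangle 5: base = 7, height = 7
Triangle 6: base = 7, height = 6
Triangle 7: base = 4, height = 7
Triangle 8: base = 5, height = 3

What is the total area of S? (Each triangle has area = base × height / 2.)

(1/2)×5×5 + (1/2)×8×7 + (1/2)×8×8 + (1/2)×3×4 + (1/2)×7×7 + (1/2)×7×6 + (1/2)×4×7 + (1/2)×5×3 = 145.5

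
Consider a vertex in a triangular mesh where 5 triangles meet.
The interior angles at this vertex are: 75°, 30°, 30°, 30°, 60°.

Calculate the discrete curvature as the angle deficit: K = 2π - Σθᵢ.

Sum of angles = 225°. K = 360° - 225° = 135°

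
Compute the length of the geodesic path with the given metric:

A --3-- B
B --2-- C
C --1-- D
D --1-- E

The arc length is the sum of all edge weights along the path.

Arc length = 3 + 2 + 1 + 1 = 7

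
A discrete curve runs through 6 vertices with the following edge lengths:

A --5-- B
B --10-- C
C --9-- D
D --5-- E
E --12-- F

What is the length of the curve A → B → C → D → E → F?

Arc length = 5 + 10 + 9 + 5 + 12 = 41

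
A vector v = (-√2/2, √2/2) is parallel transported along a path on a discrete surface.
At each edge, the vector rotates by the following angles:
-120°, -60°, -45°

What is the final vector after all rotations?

Total rotation: (-120°) + (-60°) + (-45°) = -225° ≡ 135° (mod 360°). Final vector: (0, -1)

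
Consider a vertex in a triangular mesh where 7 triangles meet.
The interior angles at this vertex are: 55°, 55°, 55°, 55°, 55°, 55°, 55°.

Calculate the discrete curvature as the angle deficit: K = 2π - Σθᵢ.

Sum of angles = 385°. K = 360° - 385° = -25°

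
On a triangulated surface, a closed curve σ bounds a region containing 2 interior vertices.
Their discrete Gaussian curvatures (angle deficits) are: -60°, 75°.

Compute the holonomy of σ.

Holonomy = total enclosed curvature = (-60°) + 75° = 15°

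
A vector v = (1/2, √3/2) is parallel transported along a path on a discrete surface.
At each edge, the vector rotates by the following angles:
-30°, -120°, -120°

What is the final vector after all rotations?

Total rotation: (-30°) + (-120°) + (-120°) = -270° ≡ 90° (mod 360°). Final vector: (-0.8660, 0.5000)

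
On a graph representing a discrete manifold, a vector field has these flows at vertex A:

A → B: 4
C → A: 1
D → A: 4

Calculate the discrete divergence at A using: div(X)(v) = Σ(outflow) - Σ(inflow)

Divergence = sum of outgoing flows = 4 + (-1) + (-4) = -1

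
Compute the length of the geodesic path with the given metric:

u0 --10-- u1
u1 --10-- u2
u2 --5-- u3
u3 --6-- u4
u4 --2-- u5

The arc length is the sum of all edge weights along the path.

Arc length = 10 + 10 + 5 + 6 + 2 = 33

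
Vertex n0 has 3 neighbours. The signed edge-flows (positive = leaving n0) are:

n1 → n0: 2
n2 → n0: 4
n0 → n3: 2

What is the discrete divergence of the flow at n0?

Divergence = sum of outgoing flows = (-2) + (-4) + 2 = -4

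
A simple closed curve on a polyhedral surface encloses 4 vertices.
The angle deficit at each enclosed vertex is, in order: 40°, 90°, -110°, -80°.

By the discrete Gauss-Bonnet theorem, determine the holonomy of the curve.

Holonomy = total enclosed curvature = 40° + 90° + (-110°) + (-80°) = -60°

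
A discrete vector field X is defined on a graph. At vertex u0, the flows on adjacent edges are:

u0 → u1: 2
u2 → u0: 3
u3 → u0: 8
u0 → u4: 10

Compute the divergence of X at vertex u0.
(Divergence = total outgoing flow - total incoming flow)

Divergence = sum of outgoing flows = 2 + (-3) + (-8) + 10 = 1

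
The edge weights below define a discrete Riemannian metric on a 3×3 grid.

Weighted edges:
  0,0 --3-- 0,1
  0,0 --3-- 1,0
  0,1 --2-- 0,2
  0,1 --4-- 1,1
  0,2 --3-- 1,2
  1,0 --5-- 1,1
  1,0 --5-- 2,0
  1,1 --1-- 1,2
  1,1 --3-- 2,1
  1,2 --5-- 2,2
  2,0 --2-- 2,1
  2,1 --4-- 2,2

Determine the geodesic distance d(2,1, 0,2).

Shortest path: 2,1 → 1,1 → 1,2 → 0,2, total weight = 7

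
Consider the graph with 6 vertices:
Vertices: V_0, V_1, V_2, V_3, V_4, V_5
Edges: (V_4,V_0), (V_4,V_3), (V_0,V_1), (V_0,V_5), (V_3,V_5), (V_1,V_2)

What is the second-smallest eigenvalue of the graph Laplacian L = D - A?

Degrees: deg(V_0) = 3, deg(V_1) = 2, deg(V_2) = 1, deg(V_3) = 2, deg(V_4) = 2, deg(V_5) = 2.
L = D − A with rows/columns ordered (V_0, V_1, V_2, V_3, V_4, V_5):
  [ 3, -1,  0,  0, -1, -1]
  [-1,  2, -1,  0,  0,  0]
  [ 0, -1,  1,  0,  0,  0]
  [ 0,  0,  0,  2, -1, -1]
  [-1,  0,  0, -1,  2,  0]
  [-1,  0,  0, -1,  0,  2]
Characteristic polynomial: det(λI − L) = λ(λ² − 5λ + 2)(λ − 2)²(λ − 3).
Roots: λ = 0; (λ² − 5λ + 2) = 0 ⇒ λ = (5 ± √17)/2 ≈ 0.4384, 4.5616; (λ − 2) = 0 ⇒ λ = 2 (multiplicity 2); (λ − 3) = 0 ⇒ λ = 3.
(Check: the roots sum (with multiplicity) to 12, matching trace L = Σdeg = 2·6 = 12.)
Laplacian eigenvalues: [0.0, 0.4384, 2.0, 2.0, 3.0, 4.5616]. Algebraic connectivity (smallest non-zero eigenvalue) = 0.4384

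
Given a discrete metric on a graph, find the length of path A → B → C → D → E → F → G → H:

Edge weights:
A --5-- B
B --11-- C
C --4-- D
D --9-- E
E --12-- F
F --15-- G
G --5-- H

Arc length = 5 + 11 + 4 + 9 + 12 + 15 + 5 = 61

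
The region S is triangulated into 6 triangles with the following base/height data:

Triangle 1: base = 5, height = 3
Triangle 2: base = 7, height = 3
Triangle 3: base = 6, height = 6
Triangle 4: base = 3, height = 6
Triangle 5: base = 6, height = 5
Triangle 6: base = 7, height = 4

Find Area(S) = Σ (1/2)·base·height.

(1/2)×5×3 + (1/2)×7×3 + (1/2)×6×6 + (1/2)×3×6 + (1/2)×6×5 + (1/2)×7×4 = 74.0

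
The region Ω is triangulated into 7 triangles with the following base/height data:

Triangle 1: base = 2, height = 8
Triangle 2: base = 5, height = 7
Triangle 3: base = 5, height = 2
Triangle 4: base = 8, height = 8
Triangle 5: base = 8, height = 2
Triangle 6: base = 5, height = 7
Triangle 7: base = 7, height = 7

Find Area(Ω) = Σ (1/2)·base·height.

(1/2)×2×8 + (1/2)×5×7 + (1/2)×5×2 + (1/2)×8×8 + (1/2)×8×2 + (1/2)×5×7 + (1/2)×7×7 = 112.5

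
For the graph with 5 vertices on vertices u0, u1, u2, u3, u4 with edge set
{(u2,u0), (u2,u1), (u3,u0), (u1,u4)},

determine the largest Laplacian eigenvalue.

Degrees: deg(u0) = 2, deg(u1) = 2, deg(u2) = 2, deg(u3) = 1, deg(u4) = 1.
L = D − A with rows/columns ordered (u0, u1, u2, u3, u4):
  [ 2,  0, -1, -1,  0]
  [ 0,  2, -1,  0, -1]
  [-1, -1,  2,  0,  0]
  [-1,  0,  0,  1,  0]
  [ 0, -1,  0,  0,  1]
Characteristic polynomial: det(λI − L) = λ(λ² − 3λ + 1)(λ² − 5λ + 5).
Roots: λ = 0; (λ² − 3λ + 1) = 0 ⇒ λ = (3 ± √5)/2 ≈ 0.382, 2.618; (λ² − 5λ + 5) = 0 ⇒ λ = (5 ± √5)/2 ≈ 1.382, 3.618.
(Check: the roots sum (with multiplicity) to 8, matching trace L = Σdeg = 2·4 = 8.)
Laplacian eigenvalues: [0.0, 0.382, 1.382, 2.618, 3.618]. Largest eigenvalue (spectral radius) = 3.618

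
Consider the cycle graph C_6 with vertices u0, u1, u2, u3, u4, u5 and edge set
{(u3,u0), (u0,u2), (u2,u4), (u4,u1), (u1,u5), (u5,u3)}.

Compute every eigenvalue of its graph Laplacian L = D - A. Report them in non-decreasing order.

The cycle graph C_n has Laplacian eigenvalues λ_k = 2 − 2cos(2πk/n), k = 0, 1, …, n−1. Here n = 6:
k=0: 2 − 2cos(0) = 0.0; k=1: 2 − 2cos(π/3) = 1.0; k=2: 2 − 2cos(2π/3) = 3.0; k=3: 2 − 2cos(π) = 4.0; k=4: 2 − 2cos(4π/3) = 3.0; k=5: 2 − 2cos(5π/3) = 1.0.
Laplacian eigenvalues (increasing order): [0.0, 1.0, 1.0, 3.0, 3.0, 4.0]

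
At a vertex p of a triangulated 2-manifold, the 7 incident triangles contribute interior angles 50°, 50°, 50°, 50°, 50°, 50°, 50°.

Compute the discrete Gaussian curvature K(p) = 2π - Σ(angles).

Sum of angles = 350°. K = 360° - 350° = 10° = π/18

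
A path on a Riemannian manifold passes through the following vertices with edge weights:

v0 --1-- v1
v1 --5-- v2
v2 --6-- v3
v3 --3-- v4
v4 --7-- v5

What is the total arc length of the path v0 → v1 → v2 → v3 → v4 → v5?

Arc length = 1 + 5 + 6 + 3 + 7 = 22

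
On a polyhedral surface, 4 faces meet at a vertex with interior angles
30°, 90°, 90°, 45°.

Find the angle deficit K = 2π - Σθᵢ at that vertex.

Sum of angles = 255°. K = 360° - 255° = 105°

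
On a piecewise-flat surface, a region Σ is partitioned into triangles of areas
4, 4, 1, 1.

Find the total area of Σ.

4 + 4 + 1 + 1 = 10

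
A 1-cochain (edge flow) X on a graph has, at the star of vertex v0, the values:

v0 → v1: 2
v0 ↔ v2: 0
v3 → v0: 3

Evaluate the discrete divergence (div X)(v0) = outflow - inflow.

Divergence = sum of outgoing flows = 2 + 0 + (-3) = -1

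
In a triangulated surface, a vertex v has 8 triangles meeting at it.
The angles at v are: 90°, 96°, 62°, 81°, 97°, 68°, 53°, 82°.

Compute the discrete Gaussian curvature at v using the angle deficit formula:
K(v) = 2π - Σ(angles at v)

Sum of angles = 629°. K = 360° - 629° = -269° = -269π/180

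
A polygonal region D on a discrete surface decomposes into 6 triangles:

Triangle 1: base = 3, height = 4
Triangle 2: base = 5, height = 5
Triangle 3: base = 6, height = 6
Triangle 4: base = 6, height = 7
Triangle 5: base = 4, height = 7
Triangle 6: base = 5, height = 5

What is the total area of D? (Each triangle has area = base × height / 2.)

(1/2)×3×4 + (1/2)×5×5 + (1/2)×6×6 + (1/2)×6×7 + (1/2)×4×7 + (1/2)×5×5 = 84.0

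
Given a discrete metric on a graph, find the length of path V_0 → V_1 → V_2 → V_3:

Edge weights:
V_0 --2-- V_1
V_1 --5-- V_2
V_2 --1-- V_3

Arc length = 2 + 5 + 1 = 8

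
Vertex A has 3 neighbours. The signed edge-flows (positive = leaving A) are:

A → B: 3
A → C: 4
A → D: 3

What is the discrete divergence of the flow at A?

Divergence = sum of outgoing flows = 3 + 4 + 3 = 10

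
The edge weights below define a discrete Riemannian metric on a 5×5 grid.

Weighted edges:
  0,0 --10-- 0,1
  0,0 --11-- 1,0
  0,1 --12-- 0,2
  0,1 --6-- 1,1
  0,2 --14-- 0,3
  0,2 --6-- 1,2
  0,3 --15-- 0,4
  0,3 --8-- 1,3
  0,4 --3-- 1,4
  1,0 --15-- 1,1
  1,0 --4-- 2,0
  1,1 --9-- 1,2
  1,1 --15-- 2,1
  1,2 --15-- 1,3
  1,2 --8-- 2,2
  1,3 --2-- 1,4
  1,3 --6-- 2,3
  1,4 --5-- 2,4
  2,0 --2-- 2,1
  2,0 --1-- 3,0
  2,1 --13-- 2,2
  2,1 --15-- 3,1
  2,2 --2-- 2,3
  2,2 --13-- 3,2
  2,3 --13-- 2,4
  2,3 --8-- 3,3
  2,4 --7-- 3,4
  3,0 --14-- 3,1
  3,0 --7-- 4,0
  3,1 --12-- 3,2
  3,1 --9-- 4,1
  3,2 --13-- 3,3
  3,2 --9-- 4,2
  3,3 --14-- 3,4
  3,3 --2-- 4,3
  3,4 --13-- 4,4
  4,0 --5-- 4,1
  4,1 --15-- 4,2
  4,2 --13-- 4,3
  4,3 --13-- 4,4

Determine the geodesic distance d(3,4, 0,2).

Shortest path: 3,4 → 2,4 → 1,4 → 1,3 → 1,2 → 0,2, total weight = 35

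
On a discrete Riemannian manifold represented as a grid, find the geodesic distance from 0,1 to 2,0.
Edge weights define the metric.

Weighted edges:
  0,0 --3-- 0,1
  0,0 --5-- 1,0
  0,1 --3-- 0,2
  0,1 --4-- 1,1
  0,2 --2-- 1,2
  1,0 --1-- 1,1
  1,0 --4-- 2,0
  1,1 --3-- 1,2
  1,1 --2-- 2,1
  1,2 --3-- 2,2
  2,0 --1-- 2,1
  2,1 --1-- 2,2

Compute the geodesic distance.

Shortest path: 0,1 → 1,1 → 2,1 → 2,0, total weight = 7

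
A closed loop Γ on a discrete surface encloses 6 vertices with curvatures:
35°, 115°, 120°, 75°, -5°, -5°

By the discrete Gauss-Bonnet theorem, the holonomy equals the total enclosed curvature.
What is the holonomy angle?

Holonomy = total enclosed curvature = 35° + 115° + 120° + 75° + (-5°) + (-5°) = 335°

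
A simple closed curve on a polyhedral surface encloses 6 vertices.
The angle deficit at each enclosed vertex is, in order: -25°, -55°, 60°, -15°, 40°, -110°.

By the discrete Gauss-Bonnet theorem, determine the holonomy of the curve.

Holonomy = total enclosed curvature = (-25°) + (-55°) + 60° + (-15°) + 40° + (-110°) = -105°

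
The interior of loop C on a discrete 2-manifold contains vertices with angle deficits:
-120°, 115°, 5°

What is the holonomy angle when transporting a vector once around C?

Holonomy = total enclosed curvature = (-120°) + 115° + 5° = 0°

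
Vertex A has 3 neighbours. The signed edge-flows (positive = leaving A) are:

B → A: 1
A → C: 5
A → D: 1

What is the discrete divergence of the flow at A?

Divergence = sum of outgoing flows = (-1) + 5 + 1 = 5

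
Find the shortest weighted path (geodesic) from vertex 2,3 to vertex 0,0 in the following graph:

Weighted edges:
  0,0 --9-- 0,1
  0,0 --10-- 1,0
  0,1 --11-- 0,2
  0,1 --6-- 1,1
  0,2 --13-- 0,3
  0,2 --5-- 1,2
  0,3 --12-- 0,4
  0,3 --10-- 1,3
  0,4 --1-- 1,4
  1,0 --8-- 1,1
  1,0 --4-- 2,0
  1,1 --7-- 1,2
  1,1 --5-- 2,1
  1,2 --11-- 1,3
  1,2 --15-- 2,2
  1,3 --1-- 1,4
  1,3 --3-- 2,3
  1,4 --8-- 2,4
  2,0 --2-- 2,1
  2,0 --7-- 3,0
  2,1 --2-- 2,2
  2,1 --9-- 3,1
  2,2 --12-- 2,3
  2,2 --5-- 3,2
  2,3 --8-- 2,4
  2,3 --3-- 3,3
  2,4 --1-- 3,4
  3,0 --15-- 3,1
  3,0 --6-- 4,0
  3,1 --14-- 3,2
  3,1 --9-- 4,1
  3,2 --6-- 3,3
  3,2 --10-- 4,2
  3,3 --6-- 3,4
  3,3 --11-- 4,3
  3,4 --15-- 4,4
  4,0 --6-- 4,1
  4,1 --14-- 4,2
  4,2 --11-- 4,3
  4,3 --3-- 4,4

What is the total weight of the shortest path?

Shortest path: 2,3 → 2,2 → 2,1 → 2,0 → 1,0 → 0,0, total weight = 30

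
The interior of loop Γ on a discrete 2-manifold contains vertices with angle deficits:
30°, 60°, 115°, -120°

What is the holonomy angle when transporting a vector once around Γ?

Holonomy = total enclosed curvature = 30° + 60° + 115° + (-120°) = 85°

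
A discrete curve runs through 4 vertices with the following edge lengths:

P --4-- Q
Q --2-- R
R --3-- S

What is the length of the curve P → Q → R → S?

Arc length = 4 + 2 + 3 = 9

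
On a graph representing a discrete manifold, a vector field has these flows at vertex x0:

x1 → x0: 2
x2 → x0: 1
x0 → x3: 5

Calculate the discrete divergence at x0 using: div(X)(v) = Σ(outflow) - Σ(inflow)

Divergence = sum of outgoing flows = (-2) + (-1) + 5 = 2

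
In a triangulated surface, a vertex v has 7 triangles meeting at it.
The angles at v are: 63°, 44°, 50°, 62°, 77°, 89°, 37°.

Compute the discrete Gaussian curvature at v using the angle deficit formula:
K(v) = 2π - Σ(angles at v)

Sum of angles = 422°. K = 360° - 422° = -62° = -31π/90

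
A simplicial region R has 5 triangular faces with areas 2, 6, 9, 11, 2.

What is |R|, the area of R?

2 + 6 + 9 + 11 + 2 = 30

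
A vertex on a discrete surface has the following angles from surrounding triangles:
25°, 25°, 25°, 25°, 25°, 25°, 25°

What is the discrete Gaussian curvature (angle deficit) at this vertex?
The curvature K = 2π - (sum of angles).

Sum of angles = 175°. K = 360° - 175° = 185°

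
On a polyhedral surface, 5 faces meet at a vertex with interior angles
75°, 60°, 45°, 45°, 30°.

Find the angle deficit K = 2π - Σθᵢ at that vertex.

Sum of angles = 255°. K = 360° - 255° = 105°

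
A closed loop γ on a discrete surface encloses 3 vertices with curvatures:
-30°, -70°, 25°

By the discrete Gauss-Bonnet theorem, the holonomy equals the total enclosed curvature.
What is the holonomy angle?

Holonomy = total enclosed curvature = (-30°) + (-70°) + 25° = -75°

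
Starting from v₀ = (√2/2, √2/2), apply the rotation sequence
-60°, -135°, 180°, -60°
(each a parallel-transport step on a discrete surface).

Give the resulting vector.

Total rotation: (-60°) + (-135°) + 180° + (-60°) = -75°. Final vector: (0.8660, -0.5000)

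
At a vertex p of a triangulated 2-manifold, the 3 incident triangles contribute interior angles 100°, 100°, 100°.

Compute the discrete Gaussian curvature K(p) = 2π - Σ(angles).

Sum of angles = 300°. K = 360° - 300° = 60°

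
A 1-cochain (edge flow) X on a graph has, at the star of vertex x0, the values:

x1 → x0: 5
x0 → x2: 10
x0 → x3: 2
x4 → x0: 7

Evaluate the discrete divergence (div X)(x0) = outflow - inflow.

Divergence = sum of outgoing flows = (-5) + 10 + 2 + (-7) = 0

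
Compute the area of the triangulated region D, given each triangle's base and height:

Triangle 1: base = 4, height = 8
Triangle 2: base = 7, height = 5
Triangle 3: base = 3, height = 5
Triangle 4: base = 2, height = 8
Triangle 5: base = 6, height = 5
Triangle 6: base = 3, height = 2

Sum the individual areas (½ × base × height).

(1/2)×4×8 + (1/2)×7×5 + (1/2)×3×5 + (1/2)×2×8 + (1/2)×6×5 + (1/2)×3×2 = 67.0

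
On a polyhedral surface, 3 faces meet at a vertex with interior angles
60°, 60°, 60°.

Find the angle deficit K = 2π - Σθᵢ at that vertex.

Sum of angles = 180°. K = 360° - 180° = 180°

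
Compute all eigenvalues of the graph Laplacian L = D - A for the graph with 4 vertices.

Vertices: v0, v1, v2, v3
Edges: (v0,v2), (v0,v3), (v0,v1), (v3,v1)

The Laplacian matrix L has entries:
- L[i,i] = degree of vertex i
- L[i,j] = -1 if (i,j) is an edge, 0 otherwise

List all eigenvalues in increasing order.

Degrees: deg(v0) = 3, deg(v1) = 2, deg(v2) = 1, deg(v3) = 2.
L = D − A with rows/columns ordered (v0, v1, v2, v3):
  [ 3, -1, -1, -1]
  [-1,  2,  0, -1]
  [-1,  0,  1,  0]
  [-1, -1,  0,  2]
Characteristic polynomial: det(λI − L) = λ(λ − 1)(λ − 3)(λ − 4).
Roots: λ = 0; (λ − 1) = 0 ⇒ λ = 1; (λ − 3) = 0 ⇒ λ = 3; (λ − 4) = 0 ⇒ λ = 4.
(Check: the roots sum (with multiplicity) to 8, matching trace L = Σdeg = 2·4 = 8.)
Laplacian eigenvalues (increasing order): [0.0, 1.0, 3.0, 4.0]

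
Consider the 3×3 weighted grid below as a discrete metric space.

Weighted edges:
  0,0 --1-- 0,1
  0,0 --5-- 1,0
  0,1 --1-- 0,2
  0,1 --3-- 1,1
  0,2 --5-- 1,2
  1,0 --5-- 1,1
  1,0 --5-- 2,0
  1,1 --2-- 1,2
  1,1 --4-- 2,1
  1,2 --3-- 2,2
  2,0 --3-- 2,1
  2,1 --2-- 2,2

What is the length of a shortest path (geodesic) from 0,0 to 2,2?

Shortest path: 0,0 → 0,1 → 1,1 → 1,2 → 2,2, total weight = 9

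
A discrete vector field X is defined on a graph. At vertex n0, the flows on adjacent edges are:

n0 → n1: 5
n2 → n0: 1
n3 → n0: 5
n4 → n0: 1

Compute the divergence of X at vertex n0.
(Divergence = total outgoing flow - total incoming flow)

Divergence = sum of outgoing flows = 5 + (-1) + (-5) + (-1) = -2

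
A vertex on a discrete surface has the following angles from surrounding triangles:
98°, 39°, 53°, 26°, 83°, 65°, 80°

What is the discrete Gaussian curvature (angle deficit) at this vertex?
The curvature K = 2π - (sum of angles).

Sum of angles = 444°. K = 360° - 444° = -84° = -7π/15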